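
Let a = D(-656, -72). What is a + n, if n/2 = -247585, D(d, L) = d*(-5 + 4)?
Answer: -494514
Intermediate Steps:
D(d, L) = -d (D(d, L) = d*(-1) = -d)
a = 656 (a = -1*(-656) = 656)
n = -495170 (n = 2*(-247585) = -495170)
a + n = 656 - 495170 = -494514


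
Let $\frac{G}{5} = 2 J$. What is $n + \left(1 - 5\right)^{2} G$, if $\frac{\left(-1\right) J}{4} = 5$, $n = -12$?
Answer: $-3212$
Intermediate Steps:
$J = -20$ ($J = \left(-4\right) 5 = -20$)
$G = -200$ ($G = 5 \cdot 2 \left(-20\right) = 5 \left(-40\right) = -200$)
$n + \left(1 - 5\right)^{2} G = -12 + \left(1 - 5\right)^{2} \left(-200\right) = -12 + \left(-4\right)^{2} \left(-200\right) = -12 + 16 \left(-200\right) = -12 - 3200 = -3212$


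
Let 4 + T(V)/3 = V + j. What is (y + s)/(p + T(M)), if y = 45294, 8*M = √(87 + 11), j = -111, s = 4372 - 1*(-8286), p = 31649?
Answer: 8293163008/4479727553 - 695424*√2/4479727553 ≈ 1.8510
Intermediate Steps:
s = 12658 (s = 4372 + 8286 = 12658)
M = 7*√2/8 (M = √(87 + 11)/8 = √98/8 = (7*√2)/8 = 7*√2/8 ≈ 1.2374)
T(V) = -345 + 3*V (T(V) = -12 + 3*(V - 111) = -12 + 3*(-111 + V) = -12 + (-333 + 3*V) = -345 + 3*V)
(y + s)/(p + T(M)) = (45294 + 12658)/(31649 + (-345 + 3*(7*√2/8))) = 57952/(31649 + (-345 + 21*√2/8)) = 57952/(31304 + 21*√2/8)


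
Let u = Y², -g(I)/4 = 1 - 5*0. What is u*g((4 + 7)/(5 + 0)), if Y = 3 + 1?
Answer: -64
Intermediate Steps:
Y = 4
g(I) = -4 (g(I) = -4*(1 - 5*0) = -4*(1 + 0) = -4*1 = -4)
u = 16 (u = 4² = 16)
u*g((4 + 7)/(5 + 0)) = 16*(-4) = -64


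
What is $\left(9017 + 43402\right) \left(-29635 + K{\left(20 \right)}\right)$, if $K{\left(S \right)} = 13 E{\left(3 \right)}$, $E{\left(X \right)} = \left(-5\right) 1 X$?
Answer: $-1563658770$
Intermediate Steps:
$E{\left(X \right)} = - 5 X$
$K{\left(S \right)} = -195$ ($K{\left(S \right)} = 13 \left(\left(-5\right) 3\right) = 13 \left(-15\right) = -195$)
$\left(9017 + 43402\right) \left(-29635 + K{\left(20 \right)}\right) = \left(9017 + 43402\right) \left(-29635 - 195\right) = 52419 \left(-29830\right) = -1563658770$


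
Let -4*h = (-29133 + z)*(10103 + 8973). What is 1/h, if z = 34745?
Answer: -1/26763628 ≈ -3.7364e-8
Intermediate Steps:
h = -26763628 (h = -(-29133 + 34745)*(10103 + 8973)/4 = -1403*19076 = -¼*107054512 = -26763628)
1/h = 1/(-26763628) = -1/26763628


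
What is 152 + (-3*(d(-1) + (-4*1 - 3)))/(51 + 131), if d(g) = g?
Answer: 13844/91 ≈ 152.13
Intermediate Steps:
152 + (-3*(d(-1) + (-4*1 - 3)))/(51 + 131) = 152 + (-3*(-1 + (-4*1 - 3)))/(51 + 131) = 152 + (-3*(-1 + (-4 - 3)))/182 = 152 + (-3*(-1 - 7))/182 = 152 + (-3*(-8))/182 = 152 + (1/182)*24 = 152 + 12/91 = 13844/91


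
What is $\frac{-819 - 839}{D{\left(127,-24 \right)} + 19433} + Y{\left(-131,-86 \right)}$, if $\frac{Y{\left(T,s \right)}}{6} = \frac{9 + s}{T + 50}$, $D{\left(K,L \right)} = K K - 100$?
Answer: $\frac{2708191}{478737} \approx 5.657$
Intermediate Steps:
$D{\left(K,L \right)} = -100 + K^{2}$ ($D{\left(K,L \right)} = K^{2} - 100 = -100 + K^{2}$)
$Y{\left(T,s \right)} = \frac{6 \left(9 + s\right)}{50 + T}$ ($Y{\left(T,s \right)} = 6 \frac{9 + s}{T + 50} = 6 \frac{9 + s}{50 + T} = \frac{6 \left(9 + s\right)}{50 + T}$)
$\frac{-819 - 839}{D{\left(127,-24 \right)} + 19433} + Y{\left(-131,-86 \right)} = \frac{-819 - 839}{\left(-100 + 127^{2}\right) + 19433} + \frac{6 \left(9 - 86\right)}{50 - 131} = - \frac{1658}{\left(-100 + 16129\right) + 19433} + 6 \frac{1}{-81} \left(-77\right) = - \frac{1658}{16029 + 19433} + 6 \left(- \frac{1}{81}\right) \left(-77\right) = - \frac{1658}{35462} + \frac{154}{27} = \left(-1658\right) \frac{1}{35462} + \frac{154}{27} = - \frac{829}{17731} + \frac{154}{27} = \frac{2708191}{478737}$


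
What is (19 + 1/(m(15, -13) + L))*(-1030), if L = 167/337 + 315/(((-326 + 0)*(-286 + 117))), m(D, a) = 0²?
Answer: -201258791550/9306853 ≈ -21625.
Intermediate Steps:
m(D, a) = 0
L = 9306853/18566678 (L = 167*(1/337) + 315/((-326*(-169))) = 167/337 + 315/55094 = 9306853/18566678 ≈ 0.50127)
(19 + 1/(m(15, -13) + L))*(-1030) = (19 + 1/(0 + 9306853/18566678))*(-1030) = (19 + 1/(9306853/18566678))*(-1030) = (19 + 18566678/9306853)*(-1030) = (195396885/9306853)*(-1030) = -201258791550/9306853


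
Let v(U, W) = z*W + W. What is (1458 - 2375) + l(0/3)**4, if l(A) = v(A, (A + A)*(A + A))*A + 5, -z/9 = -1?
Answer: -292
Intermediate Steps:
z = 9 (z = -9*(-1) = 9)
v(U, W) = 10*W (v(U, W) = 9*W + W = 10*W)
l(A) = 5 + 40*A**3 (l(A) = (10*((A + A)*(A + A)))*A + 5 = (10*((2*A)*(2*A)))*A + 5 = (10*(4*A**2))*A + 5 = (40*A**2)*A + 5 = 40*A**3 + 5 = 5 + 40*A**3)
(1458 - 2375) + l(0/3)**4 = (1458 - 2375) + (5 + 40*(0/3)**3)**4 = -917 + (5 + 40*(0*(1/3))**3)**4 = -917 + (5 + 40*0**3)**4 = -917 + (5 + 40*0)**4 = -917 + (5 + 0)**4 = -917 + 5**4 = -917 + 625 = -292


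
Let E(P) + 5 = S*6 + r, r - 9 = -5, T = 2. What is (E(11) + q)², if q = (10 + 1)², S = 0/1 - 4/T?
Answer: 11664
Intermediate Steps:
S = -2 (S = 0/1 - 4/2 = 0*1 - 4*½ = 0 - 2 = -2)
r = 4 (r = 9 - 5 = 4)
q = 121 (q = 11² = 121)
E(P) = -13 (E(P) = -5 + (-2*6 + 4) = -5 + (-12 + 4) = -5 - 8 = -13)
(E(11) + q)² = (-13 + 121)² = 108² = 11664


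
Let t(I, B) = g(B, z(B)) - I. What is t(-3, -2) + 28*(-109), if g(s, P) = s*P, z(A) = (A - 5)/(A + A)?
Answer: -6105/2 ≈ -3052.5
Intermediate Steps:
z(A) = (-5 + A)/(2*A) (z(A) = (-5 + A)/((2*A)) = (-5 + A)*(1/(2*A)) = (-5 + A)/(2*A))
g(s, P) = P*s
t(I, B) = -5/2 + B/2 - I (t(I, B) = ((-5 + B)/(2*B))*B - I = (-5/2 + B/2) - I = -5/2 + B/2 - I)
t(-3, -2) + 28*(-109) = (-5/2 + (½)*(-2) - 1*(-3)) + 28*(-109) = (-5/2 - 1 + 3) - 3052 = -½ - 3052 = -6105/2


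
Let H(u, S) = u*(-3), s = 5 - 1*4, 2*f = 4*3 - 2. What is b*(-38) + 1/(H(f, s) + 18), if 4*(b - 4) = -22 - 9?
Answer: 857/6 ≈ 142.83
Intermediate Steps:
f = 5 (f = (4*3 - 2)/2 = (12 - 2)/2 = (½)*10 = 5)
s = 1 (s = 5 - 4 = 1)
b = -15/4 (b = 4 + (-22 - 9)/4 = 4 + (¼)*(-31) = 4 - 31/4 = -15/4 ≈ -3.7500)
H(u, S) = -3*u
b*(-38) + 1/(H(f, s) + 18) = -15/4*(-38) + 1/(-3*5 + 18) = 285/2 + 1/(-15 + 18) = 285/2 + 1/3 = 285/2 + ⅓ = 857/6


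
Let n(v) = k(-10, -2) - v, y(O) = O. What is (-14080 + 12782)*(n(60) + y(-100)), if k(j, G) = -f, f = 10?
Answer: 220660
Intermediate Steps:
k(j, G) = -10 (k(j, G) = -1*10 = -10)
n(v) = -10 - v
(-14080 + 12782)*(n(60) + y(-100)) = (-14080 + 12782)*((-10 - 1*60) - 100) = -1298*((-10 - 60) - 100) = -1298*(-70 - 100) = -1298*(-170) = 220660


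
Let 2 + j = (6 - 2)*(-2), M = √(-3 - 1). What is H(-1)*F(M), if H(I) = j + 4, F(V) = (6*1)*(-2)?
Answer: 72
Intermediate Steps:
M = 2*I (M = √(-4) = 2*I ≈ 2.0*I)
j = -10 (j = -2 + (6 - 2)*(-2) = -2 + 4*(-2) = -2 - 8 = -10)
F(V) = -12 (F(V) = 6*(-2) = -12)
H(I) = -6 (H(I) = -10 + 4 = -6)
H(-1)*F(M) = -6*(-12) = 72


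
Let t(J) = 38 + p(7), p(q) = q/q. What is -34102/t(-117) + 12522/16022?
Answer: -272946943/312429 ≈ -873.63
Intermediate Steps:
p(q) = 1
t(J) = 39 (t(J) = 38 + 1 = 39)
-34102/t(-117) + 12522/16022 = -34102/39 + 12522/16022 = -34102*1/39 + 12522*(1/16022) = -34102/39 + 6261/8011 = -272946943/312429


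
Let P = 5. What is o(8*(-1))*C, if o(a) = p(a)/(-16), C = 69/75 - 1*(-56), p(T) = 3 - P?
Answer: 1423/200 ≈ 7.1150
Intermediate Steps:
p(T) = -2 (p(T) = 3 - 1*5 = 3 - 5 = -2)
C = 1423/25 (C = 69*(1/75) + 56 = 23/25 + 56 = 1423/25 ≈ 56.920)
o(a) = 1/8 (o(a) = -2/(-16) = -2*(-1/16) = 1/8)
o(8*(-1))*C = (1/8)*(1423/25) = 1423/200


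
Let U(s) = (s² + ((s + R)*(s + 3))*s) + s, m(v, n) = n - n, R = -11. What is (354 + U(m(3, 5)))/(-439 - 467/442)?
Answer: -52156/64835 ≈ -0.80444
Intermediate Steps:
m(v, n) = 0
U(s) = s + s² + s*(-11 + s)*(3 + s) (U(s) = (s² + ((s - 11)*(s + 3))*s) + s = (s² + ((-11 + s)*(3 + s))*s) + s = (s² + s*(-11 + s)*(3 + s)) + s = s + s² + s*(-11 + s)*(3 + s))
(354 + U(m(3, 5)))/(-439 - 467/442) = (354 + 0*(-32 + 0² - 7*0))/(-439 - 467/442) = (354 + 0*(-32 + 0 + 0))/(-439 - 467*1/442) = (354 + 0*(-32))/(-439 - 467/442) = (354 + 0)/(-194505/442) = 354*(-442/194505) = -52156/64835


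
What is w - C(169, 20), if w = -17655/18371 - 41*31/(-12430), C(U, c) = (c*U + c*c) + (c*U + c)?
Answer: -1639760087509/228351530 ≈ -7180.9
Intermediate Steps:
C(U, c) = c + c² + 2*U*c (C(U, c) = (U*c + c²) + (U*c + c) = (c² + U*c) + (c + U*c) = c + c² + 2*U*c)
w = -196102109/228351530 (w = -17655*1/18371 - 1271*(-1/12430) = -17655/18371 + 1271/12430 = -196102109/228351530 ≈ -0.85877)
w - C(169, 20) = -196102109/228351530 - 20*(1 + 20 + 2*169) = -196102109/228351530 - 20*(1 + 20 + 338) = -196102109/228351530 - 20*359 = -196102109/228351530 - 1*7180 = -196102109/228351530 - 7180 = -1639760087509/228351530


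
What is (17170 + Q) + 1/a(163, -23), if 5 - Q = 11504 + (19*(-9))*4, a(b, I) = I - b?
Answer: 1182029/186 ≈ 6355.0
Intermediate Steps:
Q = -10815 (Q = 5 - (11504 + (19*(-9))*4) = 5 - (11504 - 171*4) = 5 - (11504 - 684) = 5 - 1*10820 = 5 - 10820 = -10815)
(17170 + Q) + 1/a(163, -23) = (17170 - 10815) + 1/(-23 - 1*163) = 6355 + 1/(-23 - 163) = 6355 + 1/(-186) = 6355 - 1/186 = 1182029/186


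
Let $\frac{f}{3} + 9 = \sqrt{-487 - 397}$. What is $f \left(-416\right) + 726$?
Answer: $11958 - 2496 i \sqrt{221} \approx 11958.0 - 37106.0 i$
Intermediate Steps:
$f = -27 + 6 i \sqrt{221}$ ($f = -27 + 3 \sqrt{-487 - 397} = -27 + 3 \sqrt{-884} = -27 + 3 \cdot 2 i \sqrt{221} = -27 + 6 i \sqrt{221} \approx -27.0 + 89.196 i$)
$f \left(-416\right) + 726 = \left(-27 + 6 i \sqrt{221}\right) \left(-416\right) + 726 = \left(11232 - 2496 i \sqrt{221}\right) + 726 = 11958 - 2496 i \sqrt{221}$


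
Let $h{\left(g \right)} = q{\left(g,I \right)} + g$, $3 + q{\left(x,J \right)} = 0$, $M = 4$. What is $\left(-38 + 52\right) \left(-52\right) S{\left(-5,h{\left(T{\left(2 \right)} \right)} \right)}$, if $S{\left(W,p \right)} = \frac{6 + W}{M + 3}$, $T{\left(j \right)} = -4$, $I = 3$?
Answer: $-104$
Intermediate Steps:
$q{\left(x,J \right)} = -3$ ($q{\left(x,J \right)} = -3 + 0 = -3$)
$h{\left(g \right)} = -3 + g$
$S{\left(W,p \right)} = \frac{6}{7} + \frac{W}{7}$ ($S{\left(W,p \right)} = \frac{6 + W}{4 + 3} = \frac{6 + W}{7} = \left(6 + W\right) \frac{1}{7} = \frac{6}{7} + \frac{W}{7}$)
$\left(-38 + 52\right) \left(-52\right) S{\left(-5,h{\left(T{\left(2 \right)} \right)} \right)} = \left(-38 + 52\right) \left(-52\right) \left(\frac{6}{7} + \frac{1}{7} \left(-5\right)\right) = 14 \left(-52\right) \left(\frac{6}{7} - \frac{5}{7}\right) = \left(-728\right) \frac{1}{7} = -104$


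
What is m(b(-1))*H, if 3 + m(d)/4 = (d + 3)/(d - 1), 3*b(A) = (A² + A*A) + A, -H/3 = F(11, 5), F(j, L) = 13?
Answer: 1248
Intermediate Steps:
H = -39 (H = -3*13 = -39)
b(A) = A/3 + 2*A²/3 (b(A) = ((A² + A*A) + A)/3 = ((A² + A²) + A)/3 = (2*A² + A)/3 = (A + 2*A²)/3 = A/3 + 2*A²/3)
m(d) = -12 + 4*(3 + d)/(-1 + d) (m(d) = -12 + 4*((d + 3)/(d - 1)) = -12 + 4*((3 + d)/(-1 + d)) = -12 + 4*(3 + d)/(-1 + d))
m(b(-1))*H = (8*(3 - (-1)*(1 + 2*(-1))/3)/(-1 + (⅓)*(-1)*(1 + 2*(-1))))*(-39) = (8*(3 - (-1)*(1 - 2)/3)/(-1 + (⅓)*(-1)*(1 - 2)))*(-39) = (8*(3 - (-1)*(-1)/3)/(-1 + (⅓)*(-1)*(-1)))*(-39) = (8*(3 - 1*⅓)/(-1 + ⅓))*(-39) = (8*(3 - ⅓)/(-⅔))*(-39) = (8*(-3/2)*(8/3))*(-39) = -32*(-39) = 1248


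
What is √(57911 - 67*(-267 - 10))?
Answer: √76470 ≈ 276.53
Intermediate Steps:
√(57911 - 67*(-267 - 10)) = √(57911 - 67*(-277)) = √(57911 + 18559) = √76470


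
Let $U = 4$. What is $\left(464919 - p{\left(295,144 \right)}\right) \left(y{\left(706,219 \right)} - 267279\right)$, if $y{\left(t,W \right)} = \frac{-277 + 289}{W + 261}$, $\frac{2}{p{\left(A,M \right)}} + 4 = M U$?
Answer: $- \frac{1421569553329447}{11440} \approx -1.2426 \cdot 10^{11}$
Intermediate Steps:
$p{\left(A,M \right)} = \frac{2}{-4 + 4 M}$ ($p{\left(A,M \right)} = \frac{2}{-4 + M 4} = \frac{2}{-4 + 4 M}$)
$y{\left(t,W \right)} = \frac{12}{261 + W}$
$\left(464919 - p{\left(295,144 \right)}\right) \left(y{\left(706,219 \right)} - 267279\right) = \left(464919 - \frac{1}{2 \left(-1 + 144\right)}\right) \left(\frac{12}{261 + 219} - 267279\right) = \left(464919 - \frac{1}{2 \cdot 143}\right) \left(\frac{12}{480} - 267279\right) = \left(464919 - \frac{1}{2} \cdot \frac{1}{143}\right) \left(12 \cdot \frac{1}{480} - 267279\right) = \left(464919 - \frac{1}{286}\right) \left(\frac{1}{40} - 267279\right) = \left(464919 - \frac{1}{286}\right) \left(- \frac{10691159}{40}\right) = \frac{132966833}{286} \left(- \frac{10691159}{40}\right) = - \frac{1421569553329447}{11440}$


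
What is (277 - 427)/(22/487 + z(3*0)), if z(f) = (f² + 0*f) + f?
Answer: -36525/11 ≈ -3320.5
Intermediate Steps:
z(f) = f + f² (z(f) = (f² + 0) + f = f² + f = f + f²)
(277 - 427)/(22/487 + z(3*0)) = (277 - 427)/(22/487 + (3*0)*(1 + 3*0)) = -150/(22*(1/487) + 0*(1 + 0)) = -150/(22/487 + 0*1) = -150/(22/487 + 0) = -150/22/487 = -150*487/22 = -36525/11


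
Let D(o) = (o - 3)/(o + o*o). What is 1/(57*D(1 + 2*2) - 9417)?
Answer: -5/47066 ≈ -0.00010623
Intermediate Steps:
D(o) = (-3 + o)/(o + o²)
1/(57*D(1 + 2*2) - 9417) = 1/(57*((-3 + (1 + 2*2))/((1 + 2*2)*(1 + (1 + 2*2)))) - 9417) = 1/(57*((-3 + (1 + 4))/((1 + 4)*(1 + (1 + 4)))) - 9417) = 1/(57*((-3 + 5)/(5*(1 + 5))) - 9417) = 1/(57*((⅕)*2/6) - 9417) = 1/(57*((⅕)*(⅙)*2) - 9417) = 1/(57*(1/15) - 9417) = 1/(19/5 - 9417) = 1/(-47066/5) = -5/47066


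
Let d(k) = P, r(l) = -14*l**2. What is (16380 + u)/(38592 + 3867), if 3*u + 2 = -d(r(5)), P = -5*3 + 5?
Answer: 49148/127377 ≈ 0.38585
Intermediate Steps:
P = -10 (P = -15 + 5 = -10)
d(k) = -10
u = 8/3 (u = -2/3 + (-1*(-10))/3 = -2/3 + (1/3)*10 = -2/3 + 10/3 = 8/3 ≈ 2.6667)
(16380 + u)/(38592 + 3867) = (16380 + 8/3)/(38592 + 3867) = (49148/3)/42459 = (49148/3)*(1/42459) = 49148/127377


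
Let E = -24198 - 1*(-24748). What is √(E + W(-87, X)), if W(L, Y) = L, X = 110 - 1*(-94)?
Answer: √463 ≈ 21.517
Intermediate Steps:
X = 204 (X = 110 + 94 = 204)
E = 550 (E = -24198 + 24748 = 550)
√(E + W(-87, X)) = √(550 - 87) = √463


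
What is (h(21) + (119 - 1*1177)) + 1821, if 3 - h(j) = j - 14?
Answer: 759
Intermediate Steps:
h(j) = 17 - j (h(j) = 3 - (j - 14) = 3 - (-14 + j) = 3 + (14 - j) = 17 - j)
(h(21) + (119 - 1*1177)) + 1821 = ((17 - 1*21) + (119 - 1*1177)) + 1821 = ((17 - 21) + (119 - 1177)) + 1821 = (-4 - 1058) + 1821 = -1062 + 1821 = 759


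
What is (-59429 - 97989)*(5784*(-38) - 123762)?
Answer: 54081583572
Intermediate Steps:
(-59429 - 97989)*(5784*(-38) - 123762) = -157418*(-219792 - 123762) = -157418*(-343554) = 54081583572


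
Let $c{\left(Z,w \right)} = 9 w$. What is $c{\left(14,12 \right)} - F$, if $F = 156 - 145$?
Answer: $97$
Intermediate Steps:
$F = 11$ ($F = 156 - 145 = 11$)
$c{\left(14,12 \right)} - F = 9 \cdot 12 - 11 = 108 - 11 = 97$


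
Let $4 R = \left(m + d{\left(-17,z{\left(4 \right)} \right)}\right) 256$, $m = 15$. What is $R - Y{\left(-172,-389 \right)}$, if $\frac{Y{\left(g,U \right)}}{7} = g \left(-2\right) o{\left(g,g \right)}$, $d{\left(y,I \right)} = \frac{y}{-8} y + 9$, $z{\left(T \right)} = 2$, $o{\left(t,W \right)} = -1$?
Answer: $1632$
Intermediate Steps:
$d{\left(y,I \right)} = 9 - \frac{y^{2}}{8}$ ($d{\left(y,I \right)} = y \left(- \frac{1}{8}\right) y + 9 = - \frac{y}{8} y + 9 = - \frac{y^{2}}{8} + 9 = 9 - \frac{y^{2}}{8}$)
$Y{\left(g,U \right)} = 14 g$ ($Y{\left(g,U \right)} = 7 g \left(-2\right) \left(-1\right) = 7 - 2 g \left(-1\right) = 7 \cdot 2 g = 14 g$)
$R = -776$ ($R = \frac{\left(15 + \left(9 - \frac{\left(-17\right)^{2}}{8}\right)\right) 256}{4} = \frac{\left(15 + \left(9 - \frac{289}{8}\right)\right) 256}{4} = \frac{\left(15 - \frac{217}{8}\right) 256}{4} = \frac{\left(- \frac{97}{8}\right) 256}{4} = \frac{1}{4} \left(-3104\right) = -776$)
$R - Y{\left(-172,-389 \right)} = -776 - 14 \left(-172\right) = -776 - -2408 = -776 + 2408 = 1632$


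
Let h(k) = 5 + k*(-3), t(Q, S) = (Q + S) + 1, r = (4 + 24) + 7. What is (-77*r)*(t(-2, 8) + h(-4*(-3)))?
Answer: 64680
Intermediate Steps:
r = 35 (r = 28 + 7 = 35)
t(Q, S) = 1 + Q + S
h(k) = 5 - 3*k
(-77*r)*(t(-2, 8) + h(-4*(-3))) = (-77*35)*((1 - 2 + 8) + (5 - (-12)*(-3))) = -2695*(7 + (5 - 3*12)) = -2695*(7 + (5 - 36)) = -2695*(7 - 31) = -2695*(-24) = 64680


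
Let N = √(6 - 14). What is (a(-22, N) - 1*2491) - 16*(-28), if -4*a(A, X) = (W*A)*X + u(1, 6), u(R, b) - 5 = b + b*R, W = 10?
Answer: -8189/4 + 110*I*√2 ≈ -2047.3 + 155.56*I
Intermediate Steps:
u(R, b) = 5 + b + R*b (u(R, b) = 5 + (b + b*R) = 5 + (b + R*b) = 5 + b + R*b)
N = 2*I*√2 (N = √(-8) = 2*I*√2 ≈ 2.8284*I)
a(A, X) = -17/4 - 5*A*X/2 (a(A, X) = -((10*A)*X + (5 + 6 + 1*6))/4 = -(10*A*X + (5 + 6 + 6))/4 = -(10*A*X + 17)/4 = -(17 + 10*A*X)/4 = -17/4 - 5*A*X/2)
(a(-22, N) - 1*2491) - 16*(-28) = ((-17/4 - 5/2*(-22)*2*I*√2) - 1*2491) - 16*(-28) = ((-17/4 + 110*I*√2) - 2491) - 1*(-448) = (-9981/4 + 110*I*√2) + 448 = -8189/4 + 110*I*√2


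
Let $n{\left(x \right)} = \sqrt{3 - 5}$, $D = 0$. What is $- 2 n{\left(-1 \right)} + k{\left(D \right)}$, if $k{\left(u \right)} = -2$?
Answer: $-2 - 2 i \sqrt{2} \approx -2.0 - 2.8284 i$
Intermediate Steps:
$n{\left(x \right)} = i \sqrt{2}$ ($n{\left(x \right)} = \sqrt{-2} = i \sqrt{2}$)
$- 2 n{\left(-1 \right)} + k{\left(D \right)} = - 2 i \sqrt{2} - 2 = -2 - 2 i \sqrt{2}$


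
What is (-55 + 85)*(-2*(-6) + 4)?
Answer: 480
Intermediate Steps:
(-55 + 85)*(-2*(-6) + 4) = 30*(12 + 4) = 30*16 = 480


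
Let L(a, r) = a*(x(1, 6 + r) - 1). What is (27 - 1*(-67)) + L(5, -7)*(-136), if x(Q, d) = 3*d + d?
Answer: 3494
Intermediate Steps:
x(Q, d) = 4*d
L(a, r) = a*(23 + 4*r) (L(a, r) = a*(4*(6 + r) - 1) = a*((24 + 4*r) - 1) = a*(23 + 4*r))
(27 - 1*(-67)) + L(5, -7)*(-136) = (27 - 1*(-67)) + (5*(23 + 4*(-7)))*(-136) = (27 + 67) + (5*(23 - 28))*(-136) = 94 + (5*(-5))*(-136) = 94 - 25*(-136) = 94 + 3400 = 3494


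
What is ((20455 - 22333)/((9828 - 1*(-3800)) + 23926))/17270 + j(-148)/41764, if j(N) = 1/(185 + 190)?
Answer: -479395657/169289742319500 ≈ -2.8318e-6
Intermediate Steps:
j(N) = 1/375
((20455 - 22333)/((9828 - 1*(-3800)) + 23926))/17270 + j(-148)/41764 = ((20455 - 22333)/((9828 - 1*(-3800)) + 23926))/17270 + (1/375)/41764 = -1878/((9828 + 3800) + 23926)*(1/17270) + (1/375)*(1/41764) = -1878/(13628 + 23926)*(1/17270) + 1/15661500 = -1878/37554*(1/17270) + 1/15661500 = -1878*1/37554*(1/17270) + 1/15661500 = -313/6259*1/17270 + 1/15661500 = -313/108092930 + 1/15661500 = -479395657/169289742319500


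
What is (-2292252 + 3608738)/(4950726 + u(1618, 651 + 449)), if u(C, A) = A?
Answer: 658243/2475913 ≈ 0.26586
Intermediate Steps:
(-2292252 + 3608738)/(4950726 + u(1618, 651 + 449)) = (-2292252 + 3608738)/(4950726 + (651 + 449)) = 1316486/(4950726 + 1100) = 1316486/4951826 = 1316486*(1/4951826) = 658243/2475913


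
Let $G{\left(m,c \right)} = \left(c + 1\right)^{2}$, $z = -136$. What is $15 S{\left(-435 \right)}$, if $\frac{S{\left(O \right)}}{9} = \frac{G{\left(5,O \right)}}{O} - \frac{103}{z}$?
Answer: $- \frac{230144499}{3944} \approx -58353.0$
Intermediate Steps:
$G{\left(m,c \right)} = \left(1 + c\right)^{2}$
$S{\left(O \right)} = \frac{927}{136} + \frac{9 \left(1 + O\right)^{2}}{O}$ ($S{\left(O \right)} = 9 \left(\frac{\left(1 + O\right)^{2}}{O} - \frac{103}{-136}\right) = 9 \left(\frac{\left(1 + O\right)^{2}}{O} - - \frac{103}{136}\right) = 9 \left(\frac{\left(1 + O\right)^{2}}{O} + \frac{103}{136}\right) = 9 \left(\frac{103}{136} + \frac{\left(1 + O\right)^{2}}{O}\right) = \frac{927}{136} + \frac{9 \left(1 + O\right)^{2}}{O}$)
$15 S{\left(-435 \right)} = 15 \left(\frac{927}{136} + \frac{9 \left(1 - 435\right)^{2}}{-435}\right) = 15 \left(\frac{927}{136} + 9 \left(- \frac{1}{435}\right) \left(-434\right)^{2}\right) = 15 \left(\frac{927}{136} + 9 \left(- \frac{1}{435}\right) 188356\right) = 15 \left(\frac{927}{136} - \frac{565068}{145}\right) = 15 \left(- \frac{76714833}{19720}\right) = - \frac{230144499}{3944}$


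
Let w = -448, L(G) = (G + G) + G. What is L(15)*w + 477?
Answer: -19683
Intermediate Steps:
L(G) = 3*G (L(G) = 2*G + G = 3*G)
L(15)*w + 477 = (3*15)*(-448) + 477 = 45*(-448) + 477 = -20160 + 477 = -19683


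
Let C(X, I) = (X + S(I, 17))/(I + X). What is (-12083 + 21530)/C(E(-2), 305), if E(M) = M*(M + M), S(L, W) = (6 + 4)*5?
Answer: 2956911/58 ≈ 50981.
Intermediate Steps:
S(L, W) = 50 (S(L, W) = 10*5 = 50)
E(M) = 2*M² (E(M) = M*(2*M) = 2*M²)
C(X, I) = (50 + X)/(I + X) (C(X, I) = (X + 50)/(I + X) = (50 + X)/(I + X))
(-12083 + 21530)/C(E(-2), 305) = (-12083 + 21530)/(((50 + 2*(-2)²)/(305 + 2*(-2)²))) = 9447/(((50 + 2*4)/(305 + 2*4))) = 9447/(((50 + 8)/(305 + 8))) = 9447/((58/313)) = 9447/(((1/313)*58)) = 9447/(58/313) = 9447*(313/58) = 2956911/58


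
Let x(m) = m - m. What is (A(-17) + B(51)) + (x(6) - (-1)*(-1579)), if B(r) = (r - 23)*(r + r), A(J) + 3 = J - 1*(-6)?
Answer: 1263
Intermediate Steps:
x(m) = 0
A(J) = 3 + J (A(J) = -3 + (J - 1*(-6)) = -3 + (J + 6) = -3 + (6 + J) = 3 + J)
B(r) = 2*r*(-23 + r) (B(r) = (-23 + r)*(2*r) = 2*r*(-23 + r))
(A(-17) + B(51)) + (x(6) - (-1)*(-1579)) = ((3 - 17) + 2*51*(-23 + 51)) + (0 - (-1)*(-1579)) = (-14 + 2*51*28) + (0 - 1*1579) = (-14 + 2856) + (0 - 1579) = 2842 - 1579 = 1263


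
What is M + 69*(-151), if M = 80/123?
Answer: -1281457/123 ≈ -10418.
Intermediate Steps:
M = 80/123 (M = 80*(1/123) = 80/123 ≈ 0.65041)
M + 69*(-151) = 80/123 + 69*(-151) = 80/123 - 10419 = -1281457/123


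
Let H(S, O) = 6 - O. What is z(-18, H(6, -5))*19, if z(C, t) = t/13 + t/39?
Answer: 836/39 ≈ 21.436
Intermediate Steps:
z(C, t) = 4*t/39 (z(C, t) = t/13 + t*(1/39) = t/13 + t/39 = 4*t/39)
z(-18, H(6, -5))*19 = (4*(6 - 1*(-5))/39)*19 = (4*(6 + 5)/39)*19 = ((4/39)*11)*19 = (44/39)*19 = 836/39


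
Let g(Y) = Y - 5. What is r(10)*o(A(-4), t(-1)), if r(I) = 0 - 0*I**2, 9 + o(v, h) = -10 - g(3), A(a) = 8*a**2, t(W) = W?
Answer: 0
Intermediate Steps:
g(Y) = -5 + Y
o(v, h) = -17 (o(v, h) = -9 + (-10 - (-5 + 3)) = -9 + (-10 - 1*(-2)) = -9 + (-10 + 2) = -9 - 8 = -17)
r(I) = 0 (r(I) = 0 - 1*0 = 0 + 0 = 0)
r(10)*o(A(-4), t(-1)) = 0*(-17) = 0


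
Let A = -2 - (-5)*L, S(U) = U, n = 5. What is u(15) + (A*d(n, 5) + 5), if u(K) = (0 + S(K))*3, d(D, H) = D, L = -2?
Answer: -10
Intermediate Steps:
u(K) = 3*K (u(K) = (0 + K)*3 = K*3 = 3*K)
A = -12 (A = -2 - (-5)*(-2) = -2 - 1*10 = -2 - 10 = -12)
u(15) + (A*d(n, 5) + 5) = 3*15 + (-12*5 + 5) = 45 + (-60 + 5) = 45 - 55 = -10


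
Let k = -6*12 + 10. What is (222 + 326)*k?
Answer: -33976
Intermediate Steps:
k = -62 (k = -72 + 10 = -62)
(222 + 326)*k = (222 + 326)*(-62) = 548*(-62) = -33976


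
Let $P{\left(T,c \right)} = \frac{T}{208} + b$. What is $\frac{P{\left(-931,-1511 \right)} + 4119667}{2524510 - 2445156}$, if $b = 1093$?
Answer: $\frac{857117149}{16505632} \approx 51.929$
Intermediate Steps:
$P{\left(T,c \right)} = 1093 + \frac{T}{208}$ ($P{\left(T,c \right)} = \frac{T}{208} + 1093 = 1093 + \frac{T}{208}$)
$\frac{P{\left(-931,-1511 \right)} + 4119667}{2524510 - 2445156} = \frac{\left(1093 + \frac{1}{208} \left(-931\right)\right) + 4119667}{2524510 - 2445156} = \frac{\left(1093 - \frac{931}{208}\right) + 4119667}{79354} = \left(\frac{226413}{208} + 4119667\right) \frac{1}{79354} = \frac{857117149}{208} \cdot \frac{1}{79354} = \frac{857117149}{16505632}$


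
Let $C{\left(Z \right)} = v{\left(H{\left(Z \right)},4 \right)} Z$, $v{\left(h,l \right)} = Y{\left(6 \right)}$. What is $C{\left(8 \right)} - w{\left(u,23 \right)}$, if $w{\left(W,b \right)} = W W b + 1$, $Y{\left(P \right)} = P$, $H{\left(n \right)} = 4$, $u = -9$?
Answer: $-1816$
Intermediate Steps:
$v{\left(h,l \right)} = 6$
$w{\left(W,b \right)} = 1 + b W^{2}$ ($w{\left(W,b \right)} = W^{2} b + 1 = b W^{2} + 1 = 1 + b W^{2}$)
$C{\left(Z \right)} = 6 Z$
$C{\left(8 \right)} - w{\left(u,23 \right)} = 6 \cdot 8 - \left(1 + 23 \left(-9\right)^{2}\right) = 48 - \left(1 + 23 \cdot 81\right) = 48 - \left(1 + 1863\right) = 48 - 1864 = -1816$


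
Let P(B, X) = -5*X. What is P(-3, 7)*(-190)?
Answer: 6650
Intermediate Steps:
P(-3, 7)*(-190) = -5*7*(-190) = -35*(-190) = 6650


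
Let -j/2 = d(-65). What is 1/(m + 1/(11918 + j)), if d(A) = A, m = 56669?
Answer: 12048/682748113 ≈ 1.7646e-5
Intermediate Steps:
j = 130 (j = -2*(-65) = 130)
1/(m + 1/(11918 + j)) = 1/(56669 + 1/(11918 + 130)) = 1/(56669 + 1/12048) = 1/(682748113/12048) = 12048/682748113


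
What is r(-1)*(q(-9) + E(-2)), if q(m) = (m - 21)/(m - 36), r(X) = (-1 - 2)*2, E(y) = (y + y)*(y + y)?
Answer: -100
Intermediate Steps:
E(y) = 4*y² (E(y) = (2*y)*(2*y) = 4*y²)
r(X) = -6 (r(X) = -3*2 = -6)
q(m) = (-21 + m)/(-36 + m)
r(-1)*(q(-9) + E(-2)) = -6*((-21 - 9)/(-36 - 9) + 4*(-2)²) = -6*(-30/(-45) + 4*4) = -6*(-1/45*(-30) + 16) = -6*(⅔ + 16) = -6*50/3 = -100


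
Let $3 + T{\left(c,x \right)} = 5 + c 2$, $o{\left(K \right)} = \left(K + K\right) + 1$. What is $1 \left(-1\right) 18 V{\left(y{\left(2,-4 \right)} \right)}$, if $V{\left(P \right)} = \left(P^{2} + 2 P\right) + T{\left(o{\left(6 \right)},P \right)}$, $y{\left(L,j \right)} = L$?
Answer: $-648$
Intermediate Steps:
$o{\left(K \right)} = 1 + 2 K$ ($o{\left(K \right)} = 2 K + 1 = 1 + 2 K$)
$T{\left(c,x \right)} = 2 + 2 c$ ($T{\left(c,x \right)} = -3 + \left(5 + c 2\right) = -3 + \left(5 + 2 c\right) = 2 + 2 c$)
$V{\left(P \right)} = 28 + P^{2} + 2 P$ ($V{\left(P \right)} = \left(P^{2} + 2 P\right) + \left(2 + 2 \left(1 + 2 \cdot 6\right)\right) = \left(P^{2} + 2 P\right) + \left(2 + 2 \left(1 + 12\right)\right) = \left(P^{2} + 2 P\right) + \left(2 + 2 \cdot 13\right) = \left(P^{2} + 2 P\right) + \left(2 + 26\right) = \left(P^{2} + 2 P\right) + 28 = 28 + P^{2} + 2 P$)
$1 \left(-1\right) 18 V{\left(y{\left(2,-4 \right)} \right)} = 1 \left(-1\right) 18 \left(28 + 2^{2} + 2 \cdot 2\right) = \left(-1\right) 18 \left(28 + 4 + 4\right) = \left(-18\right) 36 = -648$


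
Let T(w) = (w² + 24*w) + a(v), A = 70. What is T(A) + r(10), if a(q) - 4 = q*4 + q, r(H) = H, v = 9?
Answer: 6639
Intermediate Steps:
a(q) = 4 + 5*q (a(q) = 4 + (q*4 + q) = 4 + (4*q + q) = 4 + 5*q)
T(w) = 49 + w² + 24*w (T(w) = (w² + 24*w) + (4 + 5*9) = (w² + 24*w) + (4 + 45) = (w² + 24*w) + 49 = 49 + w² + 24*w)
T(A) + r(10) = (49 + 70² + 24*70) + 10 = (49 + 4900 + 1680) + 10 = 6629 + 10 = 6639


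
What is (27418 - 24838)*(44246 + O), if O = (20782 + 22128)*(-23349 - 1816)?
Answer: -2785847632320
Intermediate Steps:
O = -1079830150 (O = 42910*(-25165) = -1079830150)
(27418 - 24838)*(44246 + O) = (27418 - 24838)*(44246 - 1079830150) = 2580*(-1079785904) = -2785847632320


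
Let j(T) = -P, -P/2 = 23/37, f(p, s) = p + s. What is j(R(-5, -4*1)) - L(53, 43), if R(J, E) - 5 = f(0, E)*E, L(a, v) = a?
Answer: -1915/37 ≈ -51.757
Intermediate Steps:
P = -46/37 ≈ -1.2432
R(J, E) = 5 + E² (R(J, E) = 5 + (0 + E)*E = 5 + E*E = 5 + E²)
j(T) = 46/37 (j(T) = -1*(-46/37) = 46/37)
j(R(-5, -4*1)) - L(53, 43) = 46/37 - 1*53 = 46/37 - 53 = -1915/37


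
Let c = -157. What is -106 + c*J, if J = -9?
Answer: 1307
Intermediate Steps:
-106 + c*J = -106 - 157*(-9) = -106 + 1413 = 1307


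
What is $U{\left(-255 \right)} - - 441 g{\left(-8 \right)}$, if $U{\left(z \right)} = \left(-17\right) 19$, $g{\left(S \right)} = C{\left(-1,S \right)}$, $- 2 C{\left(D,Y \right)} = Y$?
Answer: $1441$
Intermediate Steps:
$C{\left(D,Y \right)} = - \frac{Y}{2}$
$g{\left(S \right)} = - \frac{S}{2}$
$U{\left(z \right)} = -323$
$U{\left(-255 \right)} - - 441 g{\left(-8 \right)} = -323 - - 441 \left(\left(- \frac{1}{2}\right) \left(-8\right)\right) = -323 - \left(-441\right) 4 = -323 - -1764 = -323 + 1764 = 1441$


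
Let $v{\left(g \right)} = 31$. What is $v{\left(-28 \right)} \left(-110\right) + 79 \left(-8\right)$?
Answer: $-4042$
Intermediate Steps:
$v{\left(-28 \right)} \left(-110\right) + 79 \left(-8\right) = 31 \left(-110\right) + 79 \left(-8\right) = -3410 - 632 = -4042$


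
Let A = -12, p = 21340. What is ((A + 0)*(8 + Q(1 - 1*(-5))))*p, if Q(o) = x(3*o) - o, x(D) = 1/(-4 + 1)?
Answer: -426800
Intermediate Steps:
x(D) = -1/3 (x(D) = 1/(-3) = -1/3)
Q(o) = -1/3 - o
((A + 0)*(8 + Q(1 - 1*(-5))))*p = ((-12 + 0)*(8 + (-1/3 - (1 - 1*(-5)))))*21340 = -12*(8 + (-1/3 - (1 + 5)))*21340 = -12*(8 + (-1/3 - 1*6))*21340 = -12*(8 + (-1/3 - 6))*21340 = -12*(8 - 19/3)*21340 = -12*5/3*21340 = -20*21340 = -426800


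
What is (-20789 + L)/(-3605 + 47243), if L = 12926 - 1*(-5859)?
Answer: -334/7273 ≈ -0.045923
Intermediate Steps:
L = 18785 (L = 12926 + 5859 = 18785)
(-20789 + L)/(-3605 + 47243) = (-20789 + 18785)/(-3605 + 47243) = -2004/43638 = -2004*1/43638 = -334/7273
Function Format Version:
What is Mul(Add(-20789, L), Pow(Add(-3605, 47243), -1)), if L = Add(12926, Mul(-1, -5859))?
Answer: Rational(-334, 7273) ≈ -0.045923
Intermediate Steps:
L = 18785 (L = Add(12926, 5859) = 18785)
Mul(Add(-20789, L), Pow(Add(-3605, 47243), -1)) = Mul(Add(-20789, 18785), Pow(Add(-3605, 47243), -1)) = Mul(-2004, Pow(43638, -1)) = Mul(-2004, Rational(1, 43638)) = Rational(-334, 7273)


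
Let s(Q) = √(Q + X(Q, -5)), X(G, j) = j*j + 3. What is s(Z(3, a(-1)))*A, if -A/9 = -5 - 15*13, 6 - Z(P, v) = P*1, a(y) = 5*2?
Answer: 1800*√31 ≈ 10022.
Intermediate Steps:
X(G, j) = 3 + j² (X(G, j) = j² + 3 = 3 + j²)
a(y) = 10
Z(P, v) = 6 - P
A = 1800 (A = -9*(-5 - 15*13) = -9*(-5 - 195) = -9*(-200) = 1800)
s(Q) = √(28 + Q) (s(Q) = √(Q + (3 + (-5)²)) = √(Q + (3 + 25)) = √(Q + 28) = √(28 + Q))
s(Z(3, a(-1)))*A = √(28 + (6 - 1*3))*1800 = √(28 + (6 - 3))*1800 = √(28 + 3)*1800 = √31*1800 = 1800*√31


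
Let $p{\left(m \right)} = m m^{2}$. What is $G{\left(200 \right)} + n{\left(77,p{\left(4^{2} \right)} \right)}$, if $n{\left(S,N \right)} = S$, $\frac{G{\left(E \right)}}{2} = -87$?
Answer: $-97$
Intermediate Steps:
$G{\left(E \right)} = -174$ ($G{\left(E \right)} = 2 \left(-87\right) = -174$)
$p{\left(m \right)} = m^{3}$
$G{\left(200 \right)} + n{\left(77,p{\left(4^{2} \right)} \right)} = -174 + 77 = -97$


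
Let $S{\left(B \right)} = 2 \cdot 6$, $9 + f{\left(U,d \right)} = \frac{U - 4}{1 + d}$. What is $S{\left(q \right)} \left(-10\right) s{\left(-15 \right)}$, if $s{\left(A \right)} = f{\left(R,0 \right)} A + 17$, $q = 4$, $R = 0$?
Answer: $-25440$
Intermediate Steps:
$f{\left(U,d \right)} = -9 + \frac{-4 + U}{1 + d}$ ($f{\left(U,d \right)} = -9 + \frac{U - 4}{1 + d} = -9 + \frac{-4 + U}{1 + d}$)
$S{\left(B \right)} = 12$
$s{\left(A \right)} = 17 - 13 A$ ($s{\left(A \right)} = \frac{-13 + 0 - 0}{1 + 0} A + 17 = \frac{-13 + 0 + 0}{1} A + 17 = 1 \left(-13\right) A + 17 = - 13 A + 17 = 17 - 13 A$)
$S{\left(q \right)} \left(-10\right) s{\left(-15 \right)} = 12 \left(-10\right) \left(17 - -195\right) = - 120 \left(17 + 195\right) = \left(-120\right) 212 = -25440$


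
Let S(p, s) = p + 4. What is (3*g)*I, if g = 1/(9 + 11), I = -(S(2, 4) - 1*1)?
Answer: -¾ ≈ -0.75000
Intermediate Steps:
S(p, s) = 4 + p
I = -5 (I = -((4 + 2) - 1*1) = -(6 - 1) = -1*5 = -5)
g = 1/20 ≈ 0.050000
(3*g)*I = (3*(1/20))*(-5) = (3/20)*(-5) = -¾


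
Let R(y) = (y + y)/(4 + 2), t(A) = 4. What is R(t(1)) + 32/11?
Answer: 140/33 ≈ 4.2424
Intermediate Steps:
R(y) = y/3 (R(y) = (2*y)/6 = (2*y)*(⅙) = y/3)
R(t(1)) + 32/11 = (⅓)*4 + 32/11 = 4/3 + (1/11)*32 = 4/3 + 32/11 = 140/33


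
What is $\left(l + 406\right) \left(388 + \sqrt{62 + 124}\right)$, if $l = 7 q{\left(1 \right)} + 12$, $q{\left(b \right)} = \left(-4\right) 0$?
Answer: $162184 + 418 \sqrt{186} \approx 1.6788 \cdot 10^{5}$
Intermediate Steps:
$q{\left(b \right)} = 0$
$l = 12$ ($l = 7 \cdot 0 + 12 = 0 + 12 = 12$)
$\left(l + 406\right) \left(388 + \sqrt{62 + 124}\right) = \left(12 + 406\right) \left(388 + \sqrt{62 + 124}\right) = 418 \left(388 + \sqrt{186}\right) = 162184 + 418 \sqrt{186}$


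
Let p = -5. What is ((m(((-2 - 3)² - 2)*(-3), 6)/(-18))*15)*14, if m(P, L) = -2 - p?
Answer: -35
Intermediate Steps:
m(P, L) = 3 (m(P, L) = -2 - 1*(-5) = -2 + 5 = 3)
((m(((-2 - 3)² - 2)*(-3), 6)/(-18))*15)*14 = ((3/(-18))*15)*14 = ((3*(-1/18))*15)*14 = -⅙*15*14 = -5/2*14 = -35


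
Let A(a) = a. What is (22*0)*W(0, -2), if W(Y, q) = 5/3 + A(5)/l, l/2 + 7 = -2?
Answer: 0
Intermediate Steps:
l = -18 (l = -14 + 2*(-2) = -14 - 4 = -18)
W(Y, q) = 25/18 (W(Y, q) = 5/3 + 5/(-18) = 5*(⅓) + 5*(-1/18) = 5/3 - 5/18 = 25/18)
(22*0)*W(0, -2) = (22*0)*(25/18) = 0*(25/18) = 0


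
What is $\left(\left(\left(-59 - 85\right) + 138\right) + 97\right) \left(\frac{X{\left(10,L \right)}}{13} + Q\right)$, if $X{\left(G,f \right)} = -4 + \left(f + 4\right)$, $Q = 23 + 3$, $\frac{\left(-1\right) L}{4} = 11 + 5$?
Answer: $1918$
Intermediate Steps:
$L = -64$ ($L = - 4 \left(11 + 5\right) = \left(-4\right) 16 = -64$)
$Q = 26$
$X{\left(G,f \right)} = f$ ($X{\left(G,f \right)} = -4 + \left(4 + f\right) = f$)
$\left(\left(\left(-59 - 85\right) + 138\right) + 97\right) \left(\frac{X{\left(10,L \right)}}{13} + Q\right) = \left(\left(\left(-59 - 85\right) + 138\right) + 97\right) \left(- \frac{64}{13} + 26\right) = \left(\left(\left(-59 - 85\right) + 138\right) + 97\right) \left(\left(-64\right) \frac{1}{13} + 26\right) = \left(\left(-144 + 138\right) + 97\right) \left(- \frac{64}{13} + 26\right) = \left(-6 + 97\right) \frac{274}{13} = 91 \cdot \frac{274}{13} = 1918$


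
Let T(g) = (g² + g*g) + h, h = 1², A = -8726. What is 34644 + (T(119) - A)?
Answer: 71693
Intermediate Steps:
h = 1
T(g) = 1 + 2*g² (T(g) = (g² + g*g) + 1 = (g² + g²) + 1 = 2*g² + 1 = 1 + 2*g²)
34644 + (T(119) - A) = 34644 + ((1 + 2*119²) - 1*(-8726)) = 34644 + ((1 + 2*14161) + 8726) = 34644 + ((1 + 28322) + 8726) = 34644 + (28323 + 8726) = 34644 + 37049 = 71693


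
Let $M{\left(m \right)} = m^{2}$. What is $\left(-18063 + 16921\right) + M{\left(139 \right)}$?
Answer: $18179$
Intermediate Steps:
$\left(-18063 + 16921\right) + M{\left(139 \right)} = \left(-18063 + 16921\right) + 139^{2} = -1142 + 19321 = 18179$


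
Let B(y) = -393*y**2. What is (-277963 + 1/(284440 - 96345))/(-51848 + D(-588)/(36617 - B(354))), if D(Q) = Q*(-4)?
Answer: 128841597264078981/24032619913179818 ≈ 5.3611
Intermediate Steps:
D(Q) = -4*Q
(-277963 + 1/(284440 - 96345))/(-51848 + D(-588)/(36617 - B(354))) = (-277963 + 1/(284440 - 96345))/(-51848 + (-4*(-588))/(36617 - (-393)*354**2)) = (-277963 + 1/188095)/(-51848 + 2352/(36617 - (-393)*125316)) = (-277963 + 1/188095)/(-51848 + 2352/(36617 - 1*(-49249188))) = -52283450484/(188095*(-51848 + 2352/(36617 + 49249188))) = -52283450484/(188095*(-51848 + 2352/49285805)) = -52283450484/(188095*(-2555370415288/49285805)) = -52283450484/188095*(-49285805/2555370415288) = 128841597264078981/24032619913179818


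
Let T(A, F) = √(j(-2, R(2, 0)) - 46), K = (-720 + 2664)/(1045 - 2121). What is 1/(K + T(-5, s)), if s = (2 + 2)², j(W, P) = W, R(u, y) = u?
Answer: -21789/618254 - 72361*I*√3/927381 ≈ -0.035243 - 0.13515*I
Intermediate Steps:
K = -486/269 (K = 1944/(-1076) = 1944*(-1/1076) = -486/269 ≈ -1.8067)
s = 16 (s = 4² = 16)
T(A, F) = 4*I*√3 (T(A, F) = √(-2 - 46) = √(-48) = 4*I*√3)
1/(K + T(-5, s)) = 1/(-486/269 + 4*I*√3)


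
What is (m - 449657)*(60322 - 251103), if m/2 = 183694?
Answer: 15695362089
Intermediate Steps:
m = 367388 (m = 2*183694 = 367388)
(m - 449657)*(60322 - 251103) = (367388 - 449657)*(60322 - 251103) = -82269*(-190781) = 15695362089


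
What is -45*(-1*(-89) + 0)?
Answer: -4005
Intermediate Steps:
-45*(-1*(-89) + 0) = -45*(89 + 0) = -45*89 = -4005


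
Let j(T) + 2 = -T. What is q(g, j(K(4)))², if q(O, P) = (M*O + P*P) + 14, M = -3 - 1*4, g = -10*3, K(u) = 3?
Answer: 62001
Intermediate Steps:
g = -30
M = -7 (M = -3 - 4 = -7)
j(T) = -2 - T
q(O, P) = 14 + P² - 7*O (q(O, P) = (-7*O + P*P) + 14 = (-7*O + P²) + 14 = (P² - 7*O) + 14 = 14 + P² - 7*O)
q(g, j(K(4)))² = (14 + (-2 - 1*3)² - 7*(-30))² = (14 + (-2 - 3)² + 210)² = (14 + (-5)² + 210)² = (14 + 25 + 210)² = 249² = 62001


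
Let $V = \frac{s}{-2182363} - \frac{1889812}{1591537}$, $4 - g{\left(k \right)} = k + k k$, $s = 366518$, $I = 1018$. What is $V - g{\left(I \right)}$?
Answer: $\frac{3602993257713835756}{3473311461931} \approx 1.0373 \cdot 10^{6}$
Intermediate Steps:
$g{\left(k \right)} = 4 - k - k^{2}$ ($g{\left(k \right)} = 4 - \left(k + k k\right) = 4 - \left(k + k^{2}\right) = 4 - k - k^{2}$)
$V = - \frac{4707582743922}{3473311461931}$ ($V = \frac{366518}{-2182363} - \frac{1889812}{1591537} = 366518 \left(- \frac{1}{2182363}\right) - \frac{1889812}{1591537} = - \frac{366518}{2182363} - \frac{1889812}{1591537} = - \frac{4707582743922}{3473311461931} \approx -1.3554$)
$V - g{\left(I \right)} = - \frac{4707582743922}{3473311461931} - \left(4 - 1018 - 1018^{2}\right) = - \frac{4707582743922}{3473311461931} - \left(4 - 1018 - 1036324\right) = - \frac{4707582743922}{3473311461931} - -1037338 = - \frac{4707582743922}{3473311461931} + 1037338 = \frac{3602993257713835756}{3473311461931}$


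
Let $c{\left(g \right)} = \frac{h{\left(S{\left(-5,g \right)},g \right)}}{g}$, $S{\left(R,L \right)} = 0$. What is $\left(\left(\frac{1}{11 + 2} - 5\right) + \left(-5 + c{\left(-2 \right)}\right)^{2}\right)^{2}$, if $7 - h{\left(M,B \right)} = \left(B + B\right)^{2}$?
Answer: $\frac{59049}{2704} \approx 21.838$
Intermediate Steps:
$h{\left(M,B \right)} = 7 - 4 B^{2}$ ($h{\left(M,B \right)} = 7 - \left(B + B\right)^{2} = 7 - \left(2 B\right)^{2} = 7 - 4 B^{2}$)
$c{\left(g \right)} = \frac{7 - 4 g^{2}}{g}$
$\left(\left(\frac{1}{11 + 2} - 5\right) + \left(-5 + c{\left(-2 \right)}\right)^{2}\right)^{2} = \left(\left(\frac{1}{11 + 2} - 5\right) + \left(-5 + \left(\left(-4\right) \left(-2\right) + \frac{7}{-2}\right)\right)^{2}\right)^{2} = \left(\left(\frac{1}{13} - 5\right) + \left(-5 + \left(8 + 7 \left(- \frac{1}{2}\right)\right)\right)^{2}\right)^{2} = \left(\left(\frac{1}{13} - 5\right) + \left(-5 + \left(8 - \frac{7}{2}\right)\right)^{2}\right)^{2} = \left(- \frac{64}{13} + \left(-5 + \frac{9}{2}\right)^{2}\right)^{2} = \left(- \frac{64}{13} + \left(- \frac{1}{2}\right)^{2}\right)^{2} = \left(- \frac{64}{13} + \frac{1}{4}\right)^{2} = \left(- \frac{243}{52}\right)^{2} = \frac{59049}{2704}$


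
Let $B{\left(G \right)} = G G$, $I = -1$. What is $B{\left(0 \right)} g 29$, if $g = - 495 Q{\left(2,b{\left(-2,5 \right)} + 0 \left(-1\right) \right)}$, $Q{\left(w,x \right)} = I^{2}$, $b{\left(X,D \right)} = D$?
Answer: $0$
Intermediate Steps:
$Q{\left(w,x \right)} = 1$ ($Q{\left(w,x \right)} = \left(-1\right)^{2} = 1$)
$g = -495$ ($g = \left(-495\right) 1 = -495$)
$B{\left(G \right)} = G^{2}$
$B{\left(0 \right)} g 29 = 0^{2} \left(\left(-495\right) 29\right) = 0 \left(-14355\right) = 0$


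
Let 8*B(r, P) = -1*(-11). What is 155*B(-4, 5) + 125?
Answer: 2705/8 ≈ 338.13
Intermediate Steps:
B(r, P) = 11/8 (B(r, P) = (-1*(-11))/8 = (⅛)*11 = 11/8)
155*B(-4, 5) + 125 = 155*(11/8) + 125 = 1705/8 + 125 = 2705/8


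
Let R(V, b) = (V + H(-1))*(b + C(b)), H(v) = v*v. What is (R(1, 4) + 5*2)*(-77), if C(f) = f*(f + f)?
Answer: -6314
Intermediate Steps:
C(f) = 2*f**2 (C(f) = f*(2*f) = 2*f**2)
H(v) = v**2
R(V, b) = (1 + V)*(b + 2*b**2) (R(V, b) = (V + (-1)**2)*(b + 2*b**2) = (V + 1)*(b + 2*b**2) = (1 + V)*(b + 2*b**2))
(R(1, 4) + 5*2)*(-77) = (4*(1 + 1 + 2*4 + 2*1*4) + 5*2)*(-77) = (4*(1 + 1 + 8 + 8) + 10)*(-77) = (4*18 + 10)*(-77) = (72 + 10)*(-77) = 82*(-77) = -6314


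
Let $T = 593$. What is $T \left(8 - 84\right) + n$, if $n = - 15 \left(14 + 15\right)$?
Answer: $-45503$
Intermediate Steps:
$n = -435$ ($n = \left(-15\right) 29 = -435$)
$T \left(8 - 84\right) + n = 593 \left(8 - 84\right) - 435 = 593 \left(-76\right) - 435 = -45068 - 435 = -45503$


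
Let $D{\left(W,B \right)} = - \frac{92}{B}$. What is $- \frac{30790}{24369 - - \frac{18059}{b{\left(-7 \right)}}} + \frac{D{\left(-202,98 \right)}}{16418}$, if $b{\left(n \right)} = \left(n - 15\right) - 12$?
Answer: $- \frac{421108654461}{326011101367} \approx -1.2917$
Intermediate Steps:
$b{\left(n \right)} = -27 + n$ ($b{\left(n \right)} = \left(-15 + n\right) - 12 = -27 + n$)
$- \frac{30790}{24369 - - \frac{18059}{b{\left(-7 \right)}}} + \frac{D{\left(-202,98 \right)}}{16418} = - \frac{30790}{24369 - - \frac{18059}{-27 - 7}} + \frac{\left(-92\right) \frac{1}{98}}{16418} = - \frac{30790}{24369 - - \frac{18059}{-34}} + \left(-92\right) \frac{1}{98} \cdot \frac{1}{16418} = - \frac{30790}{24369 - \left(-18059\right) \left(- \frac{1}{34}\right)} - \frac{23}{402241} = - \frac{30790}{24369 - \frac{18059}{34}} - \frac{23}{402241} = - \frac{30790}{\frac{810487}{34}} - \frac{23}{402241} = \left(-30790\right) \frac{34}{810487} - \frac{23}{402241} = - \frac{1046860}{810487} - \frac{23}{402241} = - \frac{421108654461}{326011101367}$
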